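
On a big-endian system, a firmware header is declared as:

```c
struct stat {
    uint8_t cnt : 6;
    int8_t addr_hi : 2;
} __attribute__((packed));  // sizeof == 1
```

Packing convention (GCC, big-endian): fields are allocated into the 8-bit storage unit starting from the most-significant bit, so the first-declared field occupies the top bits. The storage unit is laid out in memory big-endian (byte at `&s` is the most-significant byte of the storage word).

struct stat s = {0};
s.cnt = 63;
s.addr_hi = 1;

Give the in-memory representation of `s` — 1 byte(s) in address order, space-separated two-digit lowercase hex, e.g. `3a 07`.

cnt (6b) val=63 bits=0x3f at bit 2: 0xfc
addr_hi (2b) val=1 bits=0x1 at bit 0: 0xfd
word = 0xfd → big-endian bytes:
  [0]=0xfd

fd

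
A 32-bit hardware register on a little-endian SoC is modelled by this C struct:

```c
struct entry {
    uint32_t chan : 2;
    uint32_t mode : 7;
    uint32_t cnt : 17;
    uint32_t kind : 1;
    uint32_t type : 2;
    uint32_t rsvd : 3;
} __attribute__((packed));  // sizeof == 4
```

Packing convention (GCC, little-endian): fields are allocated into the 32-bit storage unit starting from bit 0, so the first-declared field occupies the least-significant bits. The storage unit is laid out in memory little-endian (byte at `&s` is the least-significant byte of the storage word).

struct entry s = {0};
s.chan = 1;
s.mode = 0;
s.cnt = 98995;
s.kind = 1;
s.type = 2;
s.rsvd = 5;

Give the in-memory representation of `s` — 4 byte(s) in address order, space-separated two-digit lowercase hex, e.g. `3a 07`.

01 66 05 b7

chan (2b) val=1 bits=0x1 at bit 0: 0x00000001
mode (7b) val=0 bits=0x0 at bit 2: 0x00000001
cnt (17b) val=98995 bits=0x182b3 at bit 9: 0x03056601
kind (1b) val=1 bits=0x1 at bit 26: 0x07056601
type (2b) val=2 bits=0x2 at bit 27: 0x17056601
rsvd (3b) val=5 bits=0x5 at bit 29: 0xb7056601
word = 0xb7056601 → little-endian bytes:
  [0]=0x01  [1]=0x66  [2]=0x05  [3]=0xb7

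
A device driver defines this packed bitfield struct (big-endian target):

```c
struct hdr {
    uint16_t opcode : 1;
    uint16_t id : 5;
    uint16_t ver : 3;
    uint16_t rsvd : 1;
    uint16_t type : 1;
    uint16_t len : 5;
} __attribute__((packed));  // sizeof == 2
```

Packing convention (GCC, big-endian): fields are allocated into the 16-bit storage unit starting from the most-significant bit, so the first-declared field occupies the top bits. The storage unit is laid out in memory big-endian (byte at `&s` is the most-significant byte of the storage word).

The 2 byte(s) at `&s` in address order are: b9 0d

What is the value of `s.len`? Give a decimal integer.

[0]=0xb9 [1]=0x0d (big-endian) → word 0xb90d
opcode:1 @ bit 15 → (0xb90d>>15)&0x1 = 0x1
id:5 @ bit 10 → (0xb90d>>10)&0x1f = 0xe
ver:3 @ bit 7 → (0xb90d>>7)&0x7 = 0x2
rsvd:1 @ bit 6 → (0xb90d>>6)&0x1 = 0x0
type:1 @ bit 5 → (0xb90d>>5)&0x1 = 0x0
len:5 @ bit 0 → (0xb90d>>0)&0x1f = 0xd  ←

13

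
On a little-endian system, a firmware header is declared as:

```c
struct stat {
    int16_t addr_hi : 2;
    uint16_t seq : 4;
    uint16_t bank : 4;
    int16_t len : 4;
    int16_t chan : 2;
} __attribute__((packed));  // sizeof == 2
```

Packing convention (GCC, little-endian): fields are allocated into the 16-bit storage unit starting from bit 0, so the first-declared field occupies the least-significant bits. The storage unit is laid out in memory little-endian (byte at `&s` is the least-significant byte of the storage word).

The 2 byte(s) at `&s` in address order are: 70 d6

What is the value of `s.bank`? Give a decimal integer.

[0]=0x70 [1]=0xd6 (little-endian) → word 0xd670
addr_hi [0+:2] = (word>>0) & 0x3 = 0
seq [2+:4] = (word>>2) & 0xf = 12
bank [6+:4] = (word>>6) & 0xf = 9  ←
len [10+:4] = (word>>10) & 0xf = 5
chan [14+:2] = (word>>14) & 0x3 = 3

9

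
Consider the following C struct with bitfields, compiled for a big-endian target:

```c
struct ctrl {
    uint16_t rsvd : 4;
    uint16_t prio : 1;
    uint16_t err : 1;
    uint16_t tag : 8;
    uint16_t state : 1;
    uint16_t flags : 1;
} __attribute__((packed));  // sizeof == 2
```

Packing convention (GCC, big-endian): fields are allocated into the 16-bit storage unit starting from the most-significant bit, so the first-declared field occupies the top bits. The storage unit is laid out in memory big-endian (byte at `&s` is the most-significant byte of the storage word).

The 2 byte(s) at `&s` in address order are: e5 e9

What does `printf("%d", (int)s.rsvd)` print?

[0]=0xe5 [1]=0xe9 (big-endian) → word 0xe5e9
rsvd:4 @ bit 12 → (0xe5e9>>12)&0xf = 0xe  ←
prio:1 @ bit 11 → (0xe5e9>>11)&0x1 = 0x0
err:1 @ bit 10 → (0xe5e9>>10)&0x1 = 0x1
tag:8 @ bit 2 → (0xe5e9>>2)&0xff = 0x7a
state:1 @ bit 1 → (0xe5e9>>1)&0x1 = 0x0
flags:1 @ bit 0 → (0xe5e9>>0)&0x1 = 0x1

14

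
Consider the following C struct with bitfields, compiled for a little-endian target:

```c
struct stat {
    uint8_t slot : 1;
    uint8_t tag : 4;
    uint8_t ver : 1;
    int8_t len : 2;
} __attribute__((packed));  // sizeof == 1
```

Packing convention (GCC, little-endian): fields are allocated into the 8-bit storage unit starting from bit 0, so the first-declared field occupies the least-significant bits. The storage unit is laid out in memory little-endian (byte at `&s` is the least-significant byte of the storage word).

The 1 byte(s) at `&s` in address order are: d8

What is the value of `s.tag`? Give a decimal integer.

[0]=0xd8 (little-endian) → word 0xd8
slot [0+:1] = (word>>0) & 0x1 = 0
tag [1+:4] = (word>>1) & 0xf = 12  ←
ver [5+:1] = (word>>5) & 0x1 = 0
len [6+:2] = (word>>6) & 0x3 = 3

12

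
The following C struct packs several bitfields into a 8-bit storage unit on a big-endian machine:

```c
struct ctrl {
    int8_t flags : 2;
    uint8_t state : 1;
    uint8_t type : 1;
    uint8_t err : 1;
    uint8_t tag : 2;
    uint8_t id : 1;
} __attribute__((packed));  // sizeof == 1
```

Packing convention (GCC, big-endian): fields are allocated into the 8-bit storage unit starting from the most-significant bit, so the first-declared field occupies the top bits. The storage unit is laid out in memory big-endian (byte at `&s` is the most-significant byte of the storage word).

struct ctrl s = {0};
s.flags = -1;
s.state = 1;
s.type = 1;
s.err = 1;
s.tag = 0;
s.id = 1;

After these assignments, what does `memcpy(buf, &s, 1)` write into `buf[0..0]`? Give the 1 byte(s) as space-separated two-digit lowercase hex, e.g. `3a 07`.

[6+:2] flags=-1 & 0x3 = 0x3; word=0xc0
[5+:1] state=1 & 0x1 = 0x1; word=0xe0
[4+:1] type=1 & 0x1 = 0x1; word=0xf0
[3+:1] err=1 & 0x1 = 0x1; word=0xf8
[1+:2] tag=0 & 0x3 = 0x0; word=0xf8
[0+:1] id=1 & 0x1 = 0x1; word=0xf9
word = 0xf9 → big-endian bytes:
  [0]=0xf9

f9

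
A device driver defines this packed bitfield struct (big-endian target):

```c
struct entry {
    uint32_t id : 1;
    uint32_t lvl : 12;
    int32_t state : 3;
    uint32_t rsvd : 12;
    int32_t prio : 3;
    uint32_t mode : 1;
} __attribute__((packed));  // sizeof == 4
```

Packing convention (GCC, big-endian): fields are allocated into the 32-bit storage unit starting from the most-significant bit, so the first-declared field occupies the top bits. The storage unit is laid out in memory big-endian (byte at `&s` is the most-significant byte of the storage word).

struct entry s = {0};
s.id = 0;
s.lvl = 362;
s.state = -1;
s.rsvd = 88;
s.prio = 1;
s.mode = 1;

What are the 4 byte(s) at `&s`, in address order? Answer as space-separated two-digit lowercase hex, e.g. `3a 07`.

0b 57 05 83

id (1b) val=0 bits=0x0 at bit 31: 0x00000000
lvl (12b) val=362 bits=0x16a at bit 19: 0x0b500000
state (3b) val=-1 bits=0x7 at bit 16: 0x0b570000
rsvd (12b) val=88 bits=0x58 at bit 4: 0x0b570580
prio (3b) val=1 bits=0x1 at bit 1: 0x0b570582
mode (1b) val=1 bits=0x1 at bit 0: 0x0b570583
word = 0x0b570583 → big-endian bytes:
  [0]=0x0b  [1]=0x57  [2]=0x05  [3]=0x83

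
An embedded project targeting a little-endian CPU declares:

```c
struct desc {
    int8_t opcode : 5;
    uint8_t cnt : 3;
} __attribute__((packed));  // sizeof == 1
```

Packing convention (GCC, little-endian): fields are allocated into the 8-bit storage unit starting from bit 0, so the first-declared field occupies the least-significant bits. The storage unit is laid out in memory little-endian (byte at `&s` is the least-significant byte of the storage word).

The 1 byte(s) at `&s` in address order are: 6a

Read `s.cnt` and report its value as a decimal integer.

[0]=0x6a (little-endian) → word 0x6a
opcode [0+:5] = (word>>0) & 0x1f = 10
cnt [5+:3] = (word>>5) & 0x7 = 3  ←

3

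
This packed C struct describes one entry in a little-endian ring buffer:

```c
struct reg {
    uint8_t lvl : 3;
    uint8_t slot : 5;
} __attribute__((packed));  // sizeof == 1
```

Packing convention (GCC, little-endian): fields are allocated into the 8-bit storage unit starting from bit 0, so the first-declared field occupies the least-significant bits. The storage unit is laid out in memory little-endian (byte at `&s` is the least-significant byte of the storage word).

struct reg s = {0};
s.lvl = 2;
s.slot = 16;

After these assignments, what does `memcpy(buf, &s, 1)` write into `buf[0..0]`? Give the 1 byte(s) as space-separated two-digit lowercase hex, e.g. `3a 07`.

82

lvl (3b) val=2 bits=0x2 at bit 0: 0x02
slot (5b) val=16 bits=0x10 at bit 3: 0x82
word = 0x82 → little-endian bytes:
  [0]=0x82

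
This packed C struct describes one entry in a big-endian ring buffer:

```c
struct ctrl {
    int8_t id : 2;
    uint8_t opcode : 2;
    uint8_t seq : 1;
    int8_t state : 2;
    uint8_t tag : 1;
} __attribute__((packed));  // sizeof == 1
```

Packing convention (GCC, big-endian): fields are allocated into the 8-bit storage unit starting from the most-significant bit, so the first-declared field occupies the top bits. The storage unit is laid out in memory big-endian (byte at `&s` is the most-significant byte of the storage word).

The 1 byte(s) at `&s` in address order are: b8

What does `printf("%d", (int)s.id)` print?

-2

[0]=0xb8 (big-endian) → word 0xb8
id [6+:2] = (word>>6) & 0x3 = 2  ←
opcode [4+:2] = (word>>4) & 0x3 = 3
seq [3+:1] = (word>>3) & 0x1 = 1
state [1+:2] = (word>>1) & 0x3 = 0
tag [0+:1] = (word>>0) & 0x1 = 0
id signed 2b, MSB=1: 2 - 4 = -2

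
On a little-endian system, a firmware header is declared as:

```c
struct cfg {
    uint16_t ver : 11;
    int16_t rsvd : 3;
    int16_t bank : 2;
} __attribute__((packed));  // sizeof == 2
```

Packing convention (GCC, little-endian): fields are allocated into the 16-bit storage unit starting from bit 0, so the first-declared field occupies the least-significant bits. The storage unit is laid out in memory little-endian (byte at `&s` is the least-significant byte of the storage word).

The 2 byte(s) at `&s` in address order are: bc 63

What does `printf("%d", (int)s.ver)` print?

[0]=0xbc [1]=0x63 (little-endian) → word 0x63bc
ver:11 @ bit 0 → (0x63bc>>0)&0x7ff = 0x3bc  ←
rsvd:3 @ bit 11 → (0x63bc>>11)&0x7 = 0x4
bank:2 @ bit 14 → (0x63bc>>14)&0x3 = 0x1

956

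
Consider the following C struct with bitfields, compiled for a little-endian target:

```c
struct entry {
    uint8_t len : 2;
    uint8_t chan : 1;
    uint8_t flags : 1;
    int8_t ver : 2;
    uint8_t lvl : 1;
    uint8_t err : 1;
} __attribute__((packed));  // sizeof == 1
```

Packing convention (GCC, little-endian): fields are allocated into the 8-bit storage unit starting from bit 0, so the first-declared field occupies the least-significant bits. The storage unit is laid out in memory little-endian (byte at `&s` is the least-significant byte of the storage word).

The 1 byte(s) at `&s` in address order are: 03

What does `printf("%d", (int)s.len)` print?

3

[0]=0x03 (little-endian) → word 0x03
len:2 @ bit 0 → (0x03>>0)&0x3 = 0x3  ←
chan:1 @ bit 2 → (0x03>>2)&0x1 = 0x0
flags:1 @ bit 3 → (0x03>>3)&0x1 = 0x0
ver:2 @ bit 4 → (0x03>>4)&0x3 = 0x0
lvl:1 @ bit 6 → (0x03>>6)&0x1 = 0x0
err:1 @ bit 7 → (0x03>>7)&0x1 = 0x0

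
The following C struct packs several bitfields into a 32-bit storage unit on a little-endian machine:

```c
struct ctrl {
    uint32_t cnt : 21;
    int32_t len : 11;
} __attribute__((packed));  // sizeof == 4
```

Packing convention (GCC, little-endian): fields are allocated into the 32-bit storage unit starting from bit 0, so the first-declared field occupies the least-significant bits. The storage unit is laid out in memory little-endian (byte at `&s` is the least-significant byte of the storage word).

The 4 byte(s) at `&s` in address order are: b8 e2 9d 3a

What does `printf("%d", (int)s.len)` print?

468

[0]=0xb8 [1]=0xe2 [2]=0x9d [3]=0x3a (little-endian) → word 0x3a9de2b8
cnt [0+:21] = (word>>0) & 0x1fffff = 1958584
len [21+:11] = (word>>21) & 0x7ff = 468  ←
len signed 11b, MSB=0: value = 468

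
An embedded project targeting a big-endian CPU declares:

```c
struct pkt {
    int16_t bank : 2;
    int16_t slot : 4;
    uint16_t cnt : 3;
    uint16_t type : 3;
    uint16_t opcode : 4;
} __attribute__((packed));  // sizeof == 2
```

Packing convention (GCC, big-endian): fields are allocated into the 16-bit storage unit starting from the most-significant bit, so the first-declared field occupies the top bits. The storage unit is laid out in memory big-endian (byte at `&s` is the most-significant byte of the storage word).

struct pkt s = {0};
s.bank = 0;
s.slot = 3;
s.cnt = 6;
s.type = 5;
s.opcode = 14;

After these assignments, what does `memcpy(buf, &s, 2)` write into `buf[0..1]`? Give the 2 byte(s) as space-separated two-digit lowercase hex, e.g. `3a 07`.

bank:2 = 0 → 0x0 << 14 → word 0x0000
slot:4 = 3 → 0x3 << 10 → word 0x0c00
cnt:3 = 6 → 0x6 << 7 → word 0x0f00
type:3 = 5 → 0x5 << 4 → word 0x0f50
opcode:4 = 14 → 0xe << 0 → word 0x0f5e
word = 0x0f5e → big-endian bytes:
  [0]=0x0f  [1]=0x5e

0f 5e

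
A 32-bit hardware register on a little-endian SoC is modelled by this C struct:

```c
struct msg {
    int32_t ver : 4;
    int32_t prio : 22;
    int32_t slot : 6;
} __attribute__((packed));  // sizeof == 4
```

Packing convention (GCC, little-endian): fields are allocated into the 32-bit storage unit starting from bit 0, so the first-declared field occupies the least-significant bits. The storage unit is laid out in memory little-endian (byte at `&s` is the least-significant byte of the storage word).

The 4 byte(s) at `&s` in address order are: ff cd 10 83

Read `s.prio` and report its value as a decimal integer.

[0]=0xff [1]=0xcd [2]=0x10 [3]=0x83 (little-endian) → word 0x8310cdff
ver [0+:4] = (word>>0) & 0xf = 15
prio [4+:22] = (word>>4) & 0x3fffff = 3214559  ←
slot [26+:6] = (word>>26) & 0x3f = 32
prio signed 22b, MSB=1: 3214559 - 4194304 = -979745

-979745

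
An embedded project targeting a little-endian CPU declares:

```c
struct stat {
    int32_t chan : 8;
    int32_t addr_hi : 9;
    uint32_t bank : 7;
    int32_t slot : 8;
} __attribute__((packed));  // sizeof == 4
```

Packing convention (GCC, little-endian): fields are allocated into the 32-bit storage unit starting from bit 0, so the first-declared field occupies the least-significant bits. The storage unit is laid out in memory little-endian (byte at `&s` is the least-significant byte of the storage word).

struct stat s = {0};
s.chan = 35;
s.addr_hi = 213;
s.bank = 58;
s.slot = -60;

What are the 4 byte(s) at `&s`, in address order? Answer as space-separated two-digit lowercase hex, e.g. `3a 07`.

23 d5 74 c4

chan (8b) val=35 bits=0x23 at bit 0: 0x00000023
addr_hi (9b) val=213 bits=0xd5 at bit 8: 0x0000d523
bank (7b) val=58 bits=0x3a at bit 17: 0x0074d523
slot (8b) val=-60 bits=0xc4 at bit 24: 0xc474d523
word = 0xc474d523 → little-endian bytes:
  [0]=0x23  [1]=0xd5  [2]=0x74  [3]=0xc4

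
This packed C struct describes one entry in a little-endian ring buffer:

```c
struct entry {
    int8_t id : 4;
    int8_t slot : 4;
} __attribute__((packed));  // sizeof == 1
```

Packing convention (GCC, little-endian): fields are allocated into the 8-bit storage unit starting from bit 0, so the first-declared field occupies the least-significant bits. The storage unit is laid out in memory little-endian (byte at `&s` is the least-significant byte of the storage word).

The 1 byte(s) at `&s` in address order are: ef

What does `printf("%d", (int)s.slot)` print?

[0]=0xef (little-endian) → word 0xef
id:4 @ bit 0 → (0xef>>0)&0xf = 0xf
slot:4 @ bit 4 → (0xef>>4)&0xf = 0xe  ←
slot signed 4b, MSB=1: 14 - 16 = -2

-2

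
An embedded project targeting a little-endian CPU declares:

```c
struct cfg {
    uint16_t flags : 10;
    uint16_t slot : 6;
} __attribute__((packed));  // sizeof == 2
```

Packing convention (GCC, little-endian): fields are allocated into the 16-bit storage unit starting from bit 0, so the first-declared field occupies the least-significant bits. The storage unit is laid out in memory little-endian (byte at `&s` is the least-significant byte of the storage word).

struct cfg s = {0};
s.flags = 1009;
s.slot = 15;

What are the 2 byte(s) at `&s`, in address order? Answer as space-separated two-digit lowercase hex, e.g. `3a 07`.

flags (10b) val=1009 bits=0x3f1 at bit 0: 0x03f1
slot (6b) val=15 bits=0xf at bit 10: 0x3ff1
word = 0x3ff1 → little-endian bytes:
  [0]=0xf1  [1]=0x3f

f1 3f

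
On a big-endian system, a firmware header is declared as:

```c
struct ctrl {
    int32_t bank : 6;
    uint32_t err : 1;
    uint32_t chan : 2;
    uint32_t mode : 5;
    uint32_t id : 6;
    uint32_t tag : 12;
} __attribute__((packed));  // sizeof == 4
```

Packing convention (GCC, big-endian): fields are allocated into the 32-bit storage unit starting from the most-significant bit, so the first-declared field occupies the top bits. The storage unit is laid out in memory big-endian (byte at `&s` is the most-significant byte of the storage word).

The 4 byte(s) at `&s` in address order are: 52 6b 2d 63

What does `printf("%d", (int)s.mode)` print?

26

[0]=0x52 [1]=0x6b [2]=0x2d [3]=0x63 (big-endian) → word 0x526b2d63
bank:6 @ bit 26 → (0x526b2d63>>26)&0x3f = 0x14
err:1 @ bit 25 → (0x526b2d63>>25)&0x1 = 0x1
chan:2 @ bit 23 → (0x526b2d63>>23)&0x3 = 0x0
mode:5 @ bit 18 → (0x526b2d63>>18)&0x1f = 0x1a  ←
id:6 @ bit 12 → (0x526b2d63>>12)&0x3f = 0x32
tag:12 @ bit 0 → (0x526b2d63>>0)&0xfff = 0xd63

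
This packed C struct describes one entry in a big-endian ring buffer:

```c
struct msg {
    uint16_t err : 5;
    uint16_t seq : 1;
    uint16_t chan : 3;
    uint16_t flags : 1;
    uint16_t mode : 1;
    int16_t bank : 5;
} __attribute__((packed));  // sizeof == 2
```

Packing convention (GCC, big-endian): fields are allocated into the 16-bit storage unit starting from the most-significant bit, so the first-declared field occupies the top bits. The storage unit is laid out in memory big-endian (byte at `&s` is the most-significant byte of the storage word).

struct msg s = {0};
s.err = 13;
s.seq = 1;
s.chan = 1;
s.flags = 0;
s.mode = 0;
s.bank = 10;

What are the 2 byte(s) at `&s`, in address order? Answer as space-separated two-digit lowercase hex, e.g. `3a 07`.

6c 8a

err:5 = 13 → 0xd << 11 → word 0x6800
seq:1 = 1 → 0x1 << 10 → word 0x6c00
chan:3 = 1 → 0x1 << 7 → word 0x6c80
flags:1 = 0 → 0x0 << 6 → word 0x6c80
mode:1 = 0 → 0x0 << 5 → word 0x6c80
bank:5 = 10 → 0xa << 0 → word 0x6c8a
word = 0x6c8a → big-endian bytes:
  [0]=0x6c  [1]=0x8a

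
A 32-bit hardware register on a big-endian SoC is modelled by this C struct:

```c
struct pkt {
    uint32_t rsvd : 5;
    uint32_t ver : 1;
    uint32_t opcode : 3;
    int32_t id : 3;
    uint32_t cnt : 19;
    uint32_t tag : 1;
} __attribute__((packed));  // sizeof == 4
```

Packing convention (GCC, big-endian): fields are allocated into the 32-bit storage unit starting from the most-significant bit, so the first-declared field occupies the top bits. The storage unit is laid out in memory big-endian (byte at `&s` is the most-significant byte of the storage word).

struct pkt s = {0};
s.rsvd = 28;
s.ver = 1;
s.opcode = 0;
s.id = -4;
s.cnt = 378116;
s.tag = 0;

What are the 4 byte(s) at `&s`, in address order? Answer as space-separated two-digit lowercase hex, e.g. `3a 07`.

rsvd (5b) val=28 bits=0x1c at bit 27: 0xe0000000
ver (1b) val=1 bits=0x1 at bit 26: 0xe4000000
opcode (3b) val=0 bits=0x0 at bit 23: 0xe4000000
id (3b) val=-4 bits=0x4 at bit 20: 0xe4400000
cnt (19b) val=378116 bits=0x5c504 at bit 1: 0xe44b8a08
tag (1b) val=0 bits=0x0 at bit 0: 0xe44b8a08
word = 0xe44b8a08 → big-endian bytes:
  [0]=0xe4  [1]=0x4b  [2]=0x8a  [3]=0x08

e4 4b 8a 08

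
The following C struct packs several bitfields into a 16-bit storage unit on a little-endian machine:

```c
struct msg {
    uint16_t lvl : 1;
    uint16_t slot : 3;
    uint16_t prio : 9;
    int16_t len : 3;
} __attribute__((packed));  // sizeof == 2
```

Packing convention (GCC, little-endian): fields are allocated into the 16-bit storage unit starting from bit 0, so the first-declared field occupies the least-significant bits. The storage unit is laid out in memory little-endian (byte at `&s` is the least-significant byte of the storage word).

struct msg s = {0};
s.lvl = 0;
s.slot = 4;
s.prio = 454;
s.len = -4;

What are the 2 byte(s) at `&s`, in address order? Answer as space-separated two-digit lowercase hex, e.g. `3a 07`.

68 9c

lvl:1 = 0 → 0x0 << 0 → word 0x0000
slot:3 = 4 → 0x4 << 1 → word 0x0008
prio:9 = 454 → 0x1c6 << 4 → word 0x1c68
len:3 = -4 → 0x4 << 13 → word 0x9c68
word = 0x9c68 → little-endian bytes:
  [0]=0x68  [1]=0x9c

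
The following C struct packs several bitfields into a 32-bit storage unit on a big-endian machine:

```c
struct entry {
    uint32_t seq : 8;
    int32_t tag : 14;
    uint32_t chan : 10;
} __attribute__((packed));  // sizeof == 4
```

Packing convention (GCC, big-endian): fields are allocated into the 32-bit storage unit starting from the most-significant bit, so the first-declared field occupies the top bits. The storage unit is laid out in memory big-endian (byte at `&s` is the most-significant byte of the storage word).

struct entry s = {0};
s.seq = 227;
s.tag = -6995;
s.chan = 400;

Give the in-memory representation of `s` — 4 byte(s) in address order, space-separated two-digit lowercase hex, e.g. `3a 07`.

[24+:8] seq=227 & 0xff = 0xe3; word=0xe3000000
[10+:14] tag=-6995 & 0x3fff = 0x24ad; word=0xe392b400
[0+:10] chan=400 & 0x3ff = 0x190; word=0xe392b590
word = 0xe392b590 → big-endian bytes:
  [0]=0xe3  [1]=0x92  [2]=0xb5  [3]=0x90

e3 92 b5 90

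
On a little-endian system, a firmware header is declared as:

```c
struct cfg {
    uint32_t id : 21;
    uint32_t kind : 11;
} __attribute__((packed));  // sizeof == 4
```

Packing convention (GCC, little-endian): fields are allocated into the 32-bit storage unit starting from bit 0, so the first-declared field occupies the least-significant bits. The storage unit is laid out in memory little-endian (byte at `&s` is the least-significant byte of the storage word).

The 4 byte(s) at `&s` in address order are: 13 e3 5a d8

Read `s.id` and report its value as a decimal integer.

1762067

[0]=0x13 [1]=0xe3 [2]=0x5a [3]=0xd8 (little-endian) → word 0xd85ae313
id:21 @ bit 0 → (0xd85ae313>>0)&0x1fffff = 0x1ae313  ←
kind:11 @ bit 21 → (0xd85ae313>>21)&0x7ff = 0x6c2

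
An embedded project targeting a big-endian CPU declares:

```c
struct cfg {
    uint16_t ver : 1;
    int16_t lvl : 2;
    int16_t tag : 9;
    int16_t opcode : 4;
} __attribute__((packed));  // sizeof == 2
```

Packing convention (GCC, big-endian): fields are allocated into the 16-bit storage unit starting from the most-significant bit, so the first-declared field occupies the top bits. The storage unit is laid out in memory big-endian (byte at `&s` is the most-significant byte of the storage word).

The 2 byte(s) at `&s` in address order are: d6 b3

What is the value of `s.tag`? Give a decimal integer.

-149

[0]=0xd6 [1]=0xb3 (big-endian) → word 0xd6b3
ver:1 @ bit 15 → (0xd6b3>>15)&0x1 = 0x1
lvl:2 @ bit 13 → (0xd6b3>>13)&0x3 = 0x2
tag:9 @ bit 4 → (0xd6b3>>4)&0x1ff = 0x16b  ←
opcode:4 @ bit 0 → (0xd6b3>>0)&0xf = 0x3
tag signed 9b, MSB=1: 363 - 512 = -149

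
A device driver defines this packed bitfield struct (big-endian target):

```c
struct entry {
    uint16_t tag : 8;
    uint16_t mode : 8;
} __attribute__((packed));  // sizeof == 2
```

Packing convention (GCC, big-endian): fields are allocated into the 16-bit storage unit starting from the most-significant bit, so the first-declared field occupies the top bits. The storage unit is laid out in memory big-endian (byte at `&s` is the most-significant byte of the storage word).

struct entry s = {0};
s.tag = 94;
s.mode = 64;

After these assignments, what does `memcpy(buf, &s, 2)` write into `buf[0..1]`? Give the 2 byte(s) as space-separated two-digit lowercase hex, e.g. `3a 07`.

[8+:8] tag=94 & 0xff = 0x5e; word=0x5e00
[0+:8] mode=64 & 0xff = 0x40; word=0x5e40
word = 0x5e40 → big-endian bytes:
  [0]=0x5e  [1]=0x40

5e 40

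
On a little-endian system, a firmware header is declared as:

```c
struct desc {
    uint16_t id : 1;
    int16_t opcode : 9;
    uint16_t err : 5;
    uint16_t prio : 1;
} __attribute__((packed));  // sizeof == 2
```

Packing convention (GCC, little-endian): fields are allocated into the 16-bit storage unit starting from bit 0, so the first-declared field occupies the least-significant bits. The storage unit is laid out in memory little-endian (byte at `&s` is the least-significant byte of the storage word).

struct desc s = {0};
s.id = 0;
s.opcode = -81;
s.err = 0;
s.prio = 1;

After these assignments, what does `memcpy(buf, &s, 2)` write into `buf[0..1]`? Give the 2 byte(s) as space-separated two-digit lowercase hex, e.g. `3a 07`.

5e 83

[0+:1] id=0 & 0x1 = 0x0; word=0x0000
[1+:9] opcode=-81 & 0x1ff = 0x1af; word=0x035e
[10+:5] err=0 & 0x1f = 0x0; word=0x035e
[15+:1] prio=1 & 0x1 = 0x1; word=0x835e
word = 0x835e → little-endian bytes:
  [0]=0x5e  [1]=0x83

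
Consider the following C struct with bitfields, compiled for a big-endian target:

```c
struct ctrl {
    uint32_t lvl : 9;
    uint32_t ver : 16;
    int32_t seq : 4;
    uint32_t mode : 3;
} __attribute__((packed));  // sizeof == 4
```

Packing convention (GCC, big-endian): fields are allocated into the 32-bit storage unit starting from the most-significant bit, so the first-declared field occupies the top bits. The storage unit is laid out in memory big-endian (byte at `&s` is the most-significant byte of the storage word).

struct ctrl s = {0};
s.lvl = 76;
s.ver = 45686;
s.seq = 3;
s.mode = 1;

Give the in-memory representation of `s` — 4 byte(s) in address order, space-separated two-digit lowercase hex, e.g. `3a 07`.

lvl (9b) val=76 bits=0x4c at bit 23: 0x26000000
ver (16b) val=45686 bits=0xb276 at bit 7: 0x26593b00
seq (4b) val=3 bits=0x3 at bit 3: 0x26593b18
mode (3b) val=1 bits=0x1 at bit 0: 0x26593b19
word = 0x26593b19 → big-endian bytes:
  [0]=0x26  [1]=0x59  [2]=0x3b  [3]=0x19

26 59 3b 19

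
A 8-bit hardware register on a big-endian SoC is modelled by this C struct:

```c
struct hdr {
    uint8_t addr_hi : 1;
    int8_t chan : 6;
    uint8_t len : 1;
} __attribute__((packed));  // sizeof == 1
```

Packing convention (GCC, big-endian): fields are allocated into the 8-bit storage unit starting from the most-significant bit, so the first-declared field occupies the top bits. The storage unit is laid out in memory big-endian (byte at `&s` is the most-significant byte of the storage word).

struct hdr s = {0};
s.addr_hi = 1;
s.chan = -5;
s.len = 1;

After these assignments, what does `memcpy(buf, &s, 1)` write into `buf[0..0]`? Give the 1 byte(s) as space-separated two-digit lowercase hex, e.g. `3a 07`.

f7

addr_hi:1 = 1 → 0x1 << 7 → word 0x80
chan:6 = -5 → 0x3b << 1 → word 0xf6
len:1 = 1 → 0x1 << 0 → word 0xf7
word = 0xf7 → big-endian bytes:
  [0]=0xf7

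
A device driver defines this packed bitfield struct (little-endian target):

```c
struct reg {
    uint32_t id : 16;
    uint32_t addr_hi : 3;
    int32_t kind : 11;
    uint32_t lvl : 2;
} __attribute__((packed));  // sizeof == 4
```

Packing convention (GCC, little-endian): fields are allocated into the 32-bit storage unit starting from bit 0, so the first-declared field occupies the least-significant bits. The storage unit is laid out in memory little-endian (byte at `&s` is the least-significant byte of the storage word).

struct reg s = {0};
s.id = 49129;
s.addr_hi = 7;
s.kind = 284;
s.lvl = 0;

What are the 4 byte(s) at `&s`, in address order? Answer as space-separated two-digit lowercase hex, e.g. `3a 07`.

[0+:16] id=49129 & 0xffff = 0xbfe9; word=0x0000bfe9
[16+:3] addr_hi=7 & 0x7 = 0x7; word=0x0007bfe9
[19+:11] kind=284 & 0x7ff = 0x11c; word=0x08e7bfe9
[30+:2] lvl=0 & 0x3 = 0x0; word=0x08e7bfe9
word = 0x08e7bfe9 → little-endian bytes:
  [0]=0xe9  [1]=0xbf  [2]=0xe7  [3]=0x08

e9 bf e7 08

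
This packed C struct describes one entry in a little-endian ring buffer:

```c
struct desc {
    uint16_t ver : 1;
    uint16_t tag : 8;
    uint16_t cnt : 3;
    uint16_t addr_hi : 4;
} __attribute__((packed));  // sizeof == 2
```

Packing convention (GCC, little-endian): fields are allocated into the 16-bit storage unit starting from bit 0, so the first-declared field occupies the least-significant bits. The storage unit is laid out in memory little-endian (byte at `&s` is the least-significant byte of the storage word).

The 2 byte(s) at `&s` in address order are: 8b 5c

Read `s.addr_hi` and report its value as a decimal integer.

5

[0]=0x8b [1]=0x5c (little-endian) → word 0x5c8b
ver:1 @ bit 0 → (0x5c8b>>0)&0x1 = 0x1
tag:8 @ bit 1 → (0x5c8b>>1)&0xff = 0x45
cnt:3 @ bit 9 → (0x5c8b>>9)&0x7 = 0x6
addr_hi:4 @ bit 12 → (0x5c8b>>12)&0xf = 0x5  ←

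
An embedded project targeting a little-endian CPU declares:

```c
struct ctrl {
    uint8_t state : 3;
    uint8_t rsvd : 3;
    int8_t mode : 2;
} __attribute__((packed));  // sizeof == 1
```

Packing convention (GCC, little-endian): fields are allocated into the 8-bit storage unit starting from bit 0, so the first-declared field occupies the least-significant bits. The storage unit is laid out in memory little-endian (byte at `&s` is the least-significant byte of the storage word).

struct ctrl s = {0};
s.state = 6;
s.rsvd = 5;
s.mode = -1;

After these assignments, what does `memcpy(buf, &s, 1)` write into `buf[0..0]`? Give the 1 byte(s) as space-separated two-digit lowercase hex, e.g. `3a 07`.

ee

state (3b) val=6 bits=0x6 at bit 0: 0x06
rsvd (3b) val=5 bits=0x5 at bit 3: 0x2e
mode (2b) val=-1 bits=0x3 at bit 6: 0xee
word = 0xee → little-endian bytes:
  [0]=0xee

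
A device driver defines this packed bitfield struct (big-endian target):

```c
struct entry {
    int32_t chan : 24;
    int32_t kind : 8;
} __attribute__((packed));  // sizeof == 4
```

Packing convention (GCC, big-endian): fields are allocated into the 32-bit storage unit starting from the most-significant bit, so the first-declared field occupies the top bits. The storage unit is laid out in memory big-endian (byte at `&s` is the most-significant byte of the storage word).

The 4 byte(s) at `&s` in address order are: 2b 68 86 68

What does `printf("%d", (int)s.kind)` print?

[0]=0x2b [1]=0x68 [2]=0x86 [3]=0x68 (big-endian) → word 0x2b688668
chan:24 @ bit 8 → (0x2b688668>>8)&0xffffff = 0x2b6886
kind:8 @ bit 0 → (0x2b688668>>0)&0xff = 0x68  ←
kind signed 8b, MSB=0: value = 104

104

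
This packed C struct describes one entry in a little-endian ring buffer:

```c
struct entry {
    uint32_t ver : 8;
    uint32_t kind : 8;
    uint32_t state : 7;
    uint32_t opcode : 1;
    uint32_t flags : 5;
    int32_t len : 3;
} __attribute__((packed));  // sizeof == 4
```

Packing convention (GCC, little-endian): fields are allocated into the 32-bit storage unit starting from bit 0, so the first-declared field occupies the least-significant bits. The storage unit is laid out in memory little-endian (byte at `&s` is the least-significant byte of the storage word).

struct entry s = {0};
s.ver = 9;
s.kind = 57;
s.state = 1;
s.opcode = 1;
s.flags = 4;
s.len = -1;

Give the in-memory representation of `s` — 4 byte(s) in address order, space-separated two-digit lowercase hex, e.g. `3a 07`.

[0+:8] ver=9 & 0xff = 0x9; word=0x00000009
[8+:8] kind=57 & 0xff = 0x39; word=0x00003909
[16+:7] state=1 & 0x7f = 0x1; word=0x00013909
[23+:1] opcode=1 & 0x1 = 0x1; word=0x00813909
[24+:5] flags=4 & 0x1f = 0x4; word=0x04813909
[29+:3] len=-1 & 0x7 = 0x7; word=0xe4813909
word = 0xe4813909 → little-endian bytes:
  [0]=0x09  [1]=0x39  [2]=0x81  [3]=0xe4

09 39 81 e4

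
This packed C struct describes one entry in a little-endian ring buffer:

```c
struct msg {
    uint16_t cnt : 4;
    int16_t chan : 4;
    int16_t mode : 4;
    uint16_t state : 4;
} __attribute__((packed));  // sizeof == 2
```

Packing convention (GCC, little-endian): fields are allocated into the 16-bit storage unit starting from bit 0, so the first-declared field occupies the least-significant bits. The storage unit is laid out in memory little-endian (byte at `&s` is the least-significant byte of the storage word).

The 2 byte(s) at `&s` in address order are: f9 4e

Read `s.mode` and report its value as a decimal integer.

[0]=0xf9 [1]=0x4e (little-endian) → word 0x4ef9
cnt:4 @ bit 0 → (0x4ef9>>0)&0xf = 0x9
chan:4 @ bit 4 → (0x4ef9>>4)&0xf = 0xf
mode:4 @ bit 8 → (0x4ef9>>8)&0xf = 0xe  ←
state:4 @ bit 12 → (0x4ef9>>12)&0xf = 0x4
mode signed 4b, MSB=1: 14 - 16 = -2

-2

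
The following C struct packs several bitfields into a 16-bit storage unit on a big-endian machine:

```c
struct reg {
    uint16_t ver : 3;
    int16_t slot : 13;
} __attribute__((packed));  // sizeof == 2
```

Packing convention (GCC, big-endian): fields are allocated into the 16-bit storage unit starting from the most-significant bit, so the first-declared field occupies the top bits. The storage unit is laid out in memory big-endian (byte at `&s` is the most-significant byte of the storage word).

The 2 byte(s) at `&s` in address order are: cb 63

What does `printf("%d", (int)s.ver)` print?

[0]=0xcb [1]=0x63 (big-endian) → word 0xcb63
ver [13+:3] = (word>>13) & 0x7 = 6  ←
slot [0+:13] = (word>>0) & 0x1fff = 2915

6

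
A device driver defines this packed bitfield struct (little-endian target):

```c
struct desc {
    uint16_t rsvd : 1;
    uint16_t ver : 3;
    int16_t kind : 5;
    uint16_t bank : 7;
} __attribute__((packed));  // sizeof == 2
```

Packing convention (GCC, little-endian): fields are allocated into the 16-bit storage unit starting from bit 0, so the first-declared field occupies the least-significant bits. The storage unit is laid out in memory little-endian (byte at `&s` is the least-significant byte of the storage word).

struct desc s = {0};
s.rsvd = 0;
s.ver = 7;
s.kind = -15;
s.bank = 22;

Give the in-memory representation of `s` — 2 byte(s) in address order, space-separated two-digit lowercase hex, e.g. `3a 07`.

rsvd (1b) val=0 bits=0x0 at bit 0: 0x0000
ver (3b) val=7 bits=0x7 at bit 1: 0x000e
kind (5b) val=-15 bits=0x11 at bit 4: 0x011e
bank (7b) val=22 bits=0x16 at bit 9: 0x2d1e
word = 0x2d1e → little-endian bytes:
  [0]=0x1e  [1]=0x2d

1e 2d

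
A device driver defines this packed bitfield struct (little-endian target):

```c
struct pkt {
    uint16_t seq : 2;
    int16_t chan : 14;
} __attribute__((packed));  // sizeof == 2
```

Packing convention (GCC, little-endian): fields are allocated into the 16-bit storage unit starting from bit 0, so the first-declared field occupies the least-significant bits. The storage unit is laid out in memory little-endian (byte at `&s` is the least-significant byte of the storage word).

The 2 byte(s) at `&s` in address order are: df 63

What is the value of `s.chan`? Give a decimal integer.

6391

[0]=0xdf [1]=0x63 (little-endian) → word 0x63df
seq:2 @ bit 0 → (0x63df>>0)&0x3 = 0x3
chan:14 @ bit 2 → (0x63df>>2)&0x3fff = 0x18f7  ←
chan signed 14b, MSB=0: value = 6391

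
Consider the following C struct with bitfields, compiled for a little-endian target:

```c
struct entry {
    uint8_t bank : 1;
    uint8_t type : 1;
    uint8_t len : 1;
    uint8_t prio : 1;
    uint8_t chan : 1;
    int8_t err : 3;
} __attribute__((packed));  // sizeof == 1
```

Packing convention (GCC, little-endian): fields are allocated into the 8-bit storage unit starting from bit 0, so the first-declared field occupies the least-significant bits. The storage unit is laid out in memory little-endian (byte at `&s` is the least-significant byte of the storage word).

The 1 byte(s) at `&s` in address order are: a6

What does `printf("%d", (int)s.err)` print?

[0]=0xa6 (little-endian) → word 0xa6
bank:1 @ bit 0 → (0xa6>>0)&0x1 = 0x0
type:1 @ bit 1 → (0xa6>>1)&0x1 = 0x1
len:1 @ bit 2 → (0xa6>>2)&0x1 = 0x1
prio:1 @ bit 3 → (0xa6>>3)&0x1 = 0x0
chan:1 @ bit 4 → (0xa6>>4)&0x1 = 0x0
err:3 @ bit 5 → (0xa6>>5)&0x7 = 0x5  ←
err signed 3b, MSB=1: 5 - 8 = -3

-3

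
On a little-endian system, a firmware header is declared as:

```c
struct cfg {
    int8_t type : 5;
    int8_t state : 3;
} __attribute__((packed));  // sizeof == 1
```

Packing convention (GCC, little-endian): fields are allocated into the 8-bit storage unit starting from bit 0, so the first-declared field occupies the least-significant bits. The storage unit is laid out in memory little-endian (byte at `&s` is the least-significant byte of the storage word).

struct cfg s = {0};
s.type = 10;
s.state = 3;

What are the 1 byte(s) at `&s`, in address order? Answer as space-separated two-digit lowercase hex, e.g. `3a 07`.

type:5 = 10 → 0xa << 0 → word 0x0a
state:3 = 3 → 0x3 << 5 → word 0x6a
word = 0x6a → little-endian bytes:
  [0]=0x6a

6a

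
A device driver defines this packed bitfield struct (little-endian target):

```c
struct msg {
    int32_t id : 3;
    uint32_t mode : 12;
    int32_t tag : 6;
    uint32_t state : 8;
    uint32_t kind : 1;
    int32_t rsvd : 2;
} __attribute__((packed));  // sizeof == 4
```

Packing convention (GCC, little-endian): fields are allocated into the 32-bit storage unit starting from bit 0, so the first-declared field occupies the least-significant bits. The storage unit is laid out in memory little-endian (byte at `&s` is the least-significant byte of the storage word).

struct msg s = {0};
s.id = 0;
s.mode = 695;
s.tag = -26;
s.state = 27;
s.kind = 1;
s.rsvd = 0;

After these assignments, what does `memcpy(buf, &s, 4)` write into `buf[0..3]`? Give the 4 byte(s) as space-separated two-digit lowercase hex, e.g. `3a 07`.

id:3 = 0 → 0x0 << 0 → word 0x00000000
mode:12 = 695 → 0x2b7 << 3 → word 0x000015b8
tag:6 = -26 → 0x26 << 15 → word 0x001315b8
state:8 = 27 → 0x1b << 21 → word 0x037315b8
kind:1 = 1 → 0x1 << 29 → word 0x237315b8
rsvd:2 = 0 → 0x0 << 30 → word 0x237315b8
word = 0x237315b8 → little-endian bytes:
  [0]=0xb8  [1]=0x15  [2]=0x73  [3]=0x23

b8 15 73 23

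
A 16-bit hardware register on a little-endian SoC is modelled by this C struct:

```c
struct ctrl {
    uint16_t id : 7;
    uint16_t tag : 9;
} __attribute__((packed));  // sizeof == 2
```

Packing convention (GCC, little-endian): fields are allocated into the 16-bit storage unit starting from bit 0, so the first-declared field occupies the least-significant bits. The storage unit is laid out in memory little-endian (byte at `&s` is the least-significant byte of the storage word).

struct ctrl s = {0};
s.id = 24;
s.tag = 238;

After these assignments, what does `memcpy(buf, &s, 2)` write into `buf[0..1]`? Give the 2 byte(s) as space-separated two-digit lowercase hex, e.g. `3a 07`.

id:7 = 24 → 0x18 << 0 → word 0x0018
tag:9 = 238 → 0xee << 7 → word 0x7718
word = 0x7718 → little-endian bytes:
  [0]=0x18  [1]=0x77

18 77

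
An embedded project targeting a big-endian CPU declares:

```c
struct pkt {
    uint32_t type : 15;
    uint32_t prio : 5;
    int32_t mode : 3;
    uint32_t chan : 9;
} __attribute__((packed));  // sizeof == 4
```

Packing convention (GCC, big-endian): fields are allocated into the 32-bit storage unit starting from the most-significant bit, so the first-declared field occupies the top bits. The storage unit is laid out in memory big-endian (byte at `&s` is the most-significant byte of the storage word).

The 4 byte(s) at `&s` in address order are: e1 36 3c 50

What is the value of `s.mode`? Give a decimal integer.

-2

[0]=0xe1 [1]=0x36 [2]=0x3c [3]=0x50 (big-endian) → word 0xe1363c50
type [17+:15] = (word>>17) & 0x7fff = 28827
prio [12+:5] = (word>>12) & 0x1f = 3
mode [9+:3] = (word>>9) & 0x7 = 6  ←
chan [0+:9] = (word>>0) & 0x1ff = 80
mode signed 3b, MSB=1: 6 - 8 = -2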